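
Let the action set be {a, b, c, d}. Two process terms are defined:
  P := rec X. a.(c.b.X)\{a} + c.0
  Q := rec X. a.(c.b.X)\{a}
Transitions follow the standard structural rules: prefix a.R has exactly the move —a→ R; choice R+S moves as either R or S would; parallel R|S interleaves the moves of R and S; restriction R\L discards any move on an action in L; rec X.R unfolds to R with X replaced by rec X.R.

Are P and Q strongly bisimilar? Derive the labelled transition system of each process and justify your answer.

Reachable graph of P (6 states):
  m0 = rec X. a.(c.b.X)\{a} + c.0 :: ··a··> m1, ··c··> m2
  m1 = (c.b.(rec X. a.(c.b.X)\{a} + c.0))\{a} :: ··c··> m3
  m2 = 0 :: ·
  m3 = (b.(rec X. a.(c.b.X)\{a} + c.0))\{a} :: ··b··> m4
  m4 = (rec X. a.(c.b.X)\{a} + c.0)\{a} :: ··c··> m5
  m5 = 0\{a} :: ·
Reachable graph of Q (4 states):
  n0 = rec X. a.(c.b.X)\{a} :: ··a··> n1
  n1 = (c.b.(rec X. a.(c.b.X)\{a}))\{a} :: ··c··> n2
  n2 = (b.(rec X. a.(c.b.X)\{a}))\{a} :: ··b··> n3
  n3 = (rec X. a.(c.b.X)\{a})\{a} :: ·
Coarsest stable partition (strong bisimilarity classes):
  B0 = {m0}
  B1 = {m1}
  B2 = {m3}
  B3 = {m4}
  B4 = {m2, m5, n3}
  B5 = {n0}
  B6 = {n1}
  B7 = {n2}
m0 ∈ B0, n0 ∈ B5 → different blocks

not bisimilar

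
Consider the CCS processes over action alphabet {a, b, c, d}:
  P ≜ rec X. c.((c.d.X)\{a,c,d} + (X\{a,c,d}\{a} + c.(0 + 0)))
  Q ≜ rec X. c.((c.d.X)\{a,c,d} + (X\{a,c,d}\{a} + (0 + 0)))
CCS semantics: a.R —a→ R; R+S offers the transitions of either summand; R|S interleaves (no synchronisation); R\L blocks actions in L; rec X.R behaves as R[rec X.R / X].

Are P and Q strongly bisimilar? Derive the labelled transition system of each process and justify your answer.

NO

P's transition system — 3 states:
  p0 = rec X. c.((c.d.X)\{a,c,d} + (X\{a,c,d}\{a} + c.(0 + 0))) has moves -c-> p1
  p1 = (c.d.(rec X. c.((c.d.X)\{a,c,d} + (X\{a,c,d}\{a} + c.(0 + 0)))))\{a,c,d} + ((rec X. c.((c.d.X)\{a,c,d} + (X\{a,c,d}\{a} + c.(0 + 0))))\{a,c,d}\{a} + c.(0 + 0)) has moves -c-> p2
  p2 = 0 + 0 has moves ·
Q's transition system — 2 states:
  q0 = rec X. c.((c.d.X)\{a,c,d} + (X\{a,c,d}\{a} + (0 + 0))) has moves -c-> q1
  q1 = (c.d.(rec X. c.((c.d.X)\{a,c,d} + (X\{a,c,d}\{a} + (0 + 0)))))\{a,c,d} + ((rec X. c.((c.d.X)\{a,c,d} + (X\{a,c,d}\{a} + (0 + 0))))\{a,c,d}\{a} + (0 + 0)) has moves ·
Coarsest stable partition (strong bisimilarity classes):
  B0 = {p0}
  B1 = {p1, q0}
  B2 = {p2, q1}
p0 ∈ B0, q0 ∈ B1 → different blocks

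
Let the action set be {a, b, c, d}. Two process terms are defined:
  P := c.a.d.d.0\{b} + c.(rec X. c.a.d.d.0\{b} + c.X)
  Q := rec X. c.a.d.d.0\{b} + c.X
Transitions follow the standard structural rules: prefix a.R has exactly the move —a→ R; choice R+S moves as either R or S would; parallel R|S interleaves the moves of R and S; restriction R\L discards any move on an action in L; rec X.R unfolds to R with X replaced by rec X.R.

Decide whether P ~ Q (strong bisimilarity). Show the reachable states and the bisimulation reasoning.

Reachable graph of P (6 states):
  m0 = c.a.d.d.0\{b} + c.(rec X. c.a.d.d.0\{b} + c.X) | —c→ m1, —c→ m2
  m1 = a.d.d.0\{b} | —a→ m3
  m2 = rec X. c.a.d.d.0\{b} + c.X | —c→ m1, —c→ m2
  m3 = d.d.0\{b} | —d→ m4
  m4 = d.0\{b} | —d→ m5
  m5 = 0\{b} | ∅
Reachable graph of Q (5 states):
  n0 = rec X. c.a.d.d.0\{b} + c.X | —c→ n0, —c→ n1
  n1 = a.d.d.0\{b} | —a→ n2
  n2 = d.d.0\{b} | —d→ n3
  n3 = d.0\{b} | —d→ n4
  n4 = 0\{b} | ∅
Coarsest stable partition (strong bisimilarity classes):
  B0 = {m0, m2, n0}
  B1 = {m1, n1}
  B2 = {m3, n2}
  B3 = {m4, n3}
  B4 = {m5, n4}
m0 ∈ B0, n0 ∈ B0 → same block

bisimilar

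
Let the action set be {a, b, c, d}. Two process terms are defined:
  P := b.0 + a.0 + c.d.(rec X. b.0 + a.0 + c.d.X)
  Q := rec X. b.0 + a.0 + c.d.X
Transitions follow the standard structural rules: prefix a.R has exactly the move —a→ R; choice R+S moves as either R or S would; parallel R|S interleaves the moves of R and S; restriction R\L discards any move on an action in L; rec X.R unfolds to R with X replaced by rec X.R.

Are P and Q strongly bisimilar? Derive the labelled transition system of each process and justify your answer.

LTS(P): 4 reachable states
  u0 = b.0 + a.0 + c.d.(rec X. b.0 + a.0 + c.d.X) :: =a=> u1, =b=> u1, =c=> u2
  u1 = 0 :: stopped
  u2 = d.(rec X. b.0 + a.0 + c.d.X) :: =d=> u3
  u3 = rec X. b.0 + a.0 + c.d.X :: =a=> u1, =b=> u1, =c=> u2
LTS(Q): 3 reachable states
  v0 = rec X. b.0 + a.0 + c.d.X :: =a=> v1, =b=> v1, =c=> v2
  v1 = 0 :: stopped
  v2 = d.(rec X. b.0 + a.0 + c.d.X) :: =d=> v0
Partition-refinement fixed point:
  B0 = {u0, u3, v0}
  B1 = {u1, v1}
  B2 = {u2, v2}
u0 ∈ B0, v0 ∈ B0 → same block

YES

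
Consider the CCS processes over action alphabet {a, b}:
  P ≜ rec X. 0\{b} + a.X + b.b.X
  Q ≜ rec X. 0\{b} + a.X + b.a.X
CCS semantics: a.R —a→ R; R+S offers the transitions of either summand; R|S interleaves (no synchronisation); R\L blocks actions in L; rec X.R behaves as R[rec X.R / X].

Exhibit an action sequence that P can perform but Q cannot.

P's transition system — 2 states:
  s0 = rec X. 0\{b} + a.X + b.b.X | ··a··> s0, ··b··> s1
  s1 = b.(rec X. 0\{b} + a.X + b.b.X) | ··b··> s0
Q's transition system — 2 states:
  t0 = rec X. 0\{b} + a.X + b.a.X | ··a··> t0, ··b··> t1
  t1 = a.(rec X. 0\{b} + a.X + b.a.X) | ··a··> t0
Executing bb from P (initial set {s0}):
  [1] b ⇒ {s1}
  [2] b ⇒ {s0}
  — P admits the full trace.
Executing bb from Q (initial set {t0}):
  [1] b ⇒ {t1}
  [2] b ⇒ ∅  — Q cannot continue

bb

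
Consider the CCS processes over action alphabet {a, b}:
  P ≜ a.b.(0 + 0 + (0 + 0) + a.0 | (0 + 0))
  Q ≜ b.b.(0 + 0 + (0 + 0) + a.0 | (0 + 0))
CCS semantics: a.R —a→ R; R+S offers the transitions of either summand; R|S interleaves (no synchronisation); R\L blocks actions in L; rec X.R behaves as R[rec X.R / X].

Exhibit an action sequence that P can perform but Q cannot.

a

Reachable graph of P (4 states):
  m0 = a.b.(0 + 0 + (0 + 0) + a.0 | (0 + 0)) → -a-> m1
  m1 = b.(0 + 0 + (0 + 0) + a.0 | (0 + 0)) → -b-> m2
  m2 = 0 + 0 + (0 + 0) + a.0 | (0 + 0) → -a-> m3
  m3 = 0 | (0 + 0) → stopped
Reachable graph of Q (4 states):
  n0 = b.b.(0 + 0 + (0 + 0) + a.0 | (0 + 0)) → -b-> n1
  n1 = b.(0 + 0 + (0 + 0) + a.0 | (0 + 0)) → -b-> n2
  n2 = 0 + 0 + (0 + 0) + a.0 | (0 + 0) → -a-> n3
  n3 = 0 | (0 + 0) → stopped
Run σ = ⟨a⟩ on P: start {m0}
  after a @ step 1: {m1}
  ✓ P
Run σ = ⟨a⟩ on Q: start {n0}
  after a @ step 1: ∅  — Q cannot continue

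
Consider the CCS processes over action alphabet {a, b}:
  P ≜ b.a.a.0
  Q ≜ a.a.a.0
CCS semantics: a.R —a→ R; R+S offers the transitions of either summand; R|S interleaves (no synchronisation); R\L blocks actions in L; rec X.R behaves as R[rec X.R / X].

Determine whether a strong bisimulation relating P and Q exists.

not bisimilar

P's transition system — 4 states:
  m0 = b.a.a.0 has moves -b-> m1
  m1 = a.a.0 has moves -a-> m2
  m2 = a.0 has moves -a-> m3
  m3 = 0 has moves ∅
Q's transition system — 4 states:
  n0 = a.a.a.0 has moves -a-> n1
  n1 = a.a.0 has moves -a-> n2
  n2 = a.0 has moves -a-> n3
  n3 = 0 has moves ∅
Bisimilarity quotient blocks:
  B0 = {m0}
  B1 = {m1, n1}
  B2 = {m2, n2}
  B3 = {m3, n3}
  B4 = {n0}
m0 ∈ B0, n0 ∈ B4 → different blocks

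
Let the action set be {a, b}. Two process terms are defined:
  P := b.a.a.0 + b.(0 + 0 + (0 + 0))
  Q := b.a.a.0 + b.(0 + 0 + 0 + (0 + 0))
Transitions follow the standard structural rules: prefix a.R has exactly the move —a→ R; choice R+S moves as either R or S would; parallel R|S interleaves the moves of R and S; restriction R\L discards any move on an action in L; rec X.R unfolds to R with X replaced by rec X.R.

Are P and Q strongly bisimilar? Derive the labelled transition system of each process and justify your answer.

P ~ Q

Reachable graph of P (5 states):
  m0 = b.a.a.0 + b.(0 + 0 + (0 + 0)) ⊢ -b-> m1, -b-> m2
  m1 = 0 + 0 + (0 + 0) ⊢ ·
  m2 = a.a.0 ⊢ -a-> m3
  m3 = a.0 ⊢ -a-> m4
  m4 = 0 ⊢ ·
Reachable graph of Q (5 states):
  n0 = b.a.a.0 + b.(0 + 0 + 0 + (0 + 0)) ⊢ -b-> n1, -b-> n2
  n1 = 0 + 0 + 0 + (0 + 0) ⊢ ·
  n2 = a.a.0 ⊢ -a-> n3
  n3 = a.0 ⊢ -a-> n4
  n4 = 0 ⊢ ·
Coarsest stable partition (strong bisimilarity classes):
  B0 = {m0, n0}
  B1 = {m1, m4, n1, n4}
  B2 = {m2, n2}
  B3 = {m3, n3}
m0 ∈ B0, n0 ∈ B0 → same block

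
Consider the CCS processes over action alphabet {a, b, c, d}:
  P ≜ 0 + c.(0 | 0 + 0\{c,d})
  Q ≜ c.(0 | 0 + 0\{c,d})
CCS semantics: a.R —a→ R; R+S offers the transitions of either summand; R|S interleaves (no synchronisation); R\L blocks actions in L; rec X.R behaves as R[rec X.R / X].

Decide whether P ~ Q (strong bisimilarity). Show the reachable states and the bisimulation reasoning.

P's transition system — 2 states:
  m0 = 0 + c.(0 | 0 + 0\{c,d}) ⊢ =c=> m1
  m1 = 0 | 0 + 0\{c,d} ⊢ ∅
Q's transition system — 2 states:
  n0 = c.(0 | 0 + 0\{c,d}) ⊢ =c=> n1
  n1 = 0 | 0 + 0\{c,d} ⊢ ∅
Bisimilarity quotient blocks:
  B0 = {m0, n0}
  B1 = {m1, n1}
m0 ∈ B0, n0 ∈ B0 → same block

bisimilar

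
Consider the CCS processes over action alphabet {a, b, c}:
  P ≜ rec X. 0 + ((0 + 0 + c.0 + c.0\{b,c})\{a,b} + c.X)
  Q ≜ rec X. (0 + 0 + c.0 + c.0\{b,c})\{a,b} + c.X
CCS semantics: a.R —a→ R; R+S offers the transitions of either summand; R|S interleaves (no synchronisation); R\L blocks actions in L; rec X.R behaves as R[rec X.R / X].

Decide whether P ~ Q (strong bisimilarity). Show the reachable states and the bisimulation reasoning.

P's transition system — 3 states:
  m0 = rec X. 0 + ((0 + 0 + c.0 + c.0\{b,c})\{a,b} + c.X) → ··c··> m0, ··c··> m1, ··c··> m2
  m1 = 0\{a,b} → deadlocked
  m2 = 0\{b,c}\{a,b} → deadlocked
Q's transition system — 3 states:
  n0 = rec X. (0 + 0 + c.0 + c.0\{b,c})\{a,b} + c.X → ··c··> n0, ··c··> n1, ··c··> n2
  n1 = 0\{a,b} → deadlocked
  n2 = 0\{b,c}\{a,b} → deadlocked
Bisimilarity quotient blocks:
  B0 = {m0, n0}
  B1 = {m1, m2, n1, n2}
m0 ∈ B0, n0 ∈ B0 → same block

P ~ Q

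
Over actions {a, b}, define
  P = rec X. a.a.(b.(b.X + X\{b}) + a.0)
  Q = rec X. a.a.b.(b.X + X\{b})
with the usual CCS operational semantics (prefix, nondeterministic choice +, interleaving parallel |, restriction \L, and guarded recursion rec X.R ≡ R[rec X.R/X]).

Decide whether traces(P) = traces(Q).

NO — witness ⟨aaa⟩

P's transition system — 8 states:
  p0 = rec X. a.a.(b.(b.X + X\{b}) + a.0) :: —a→ p1
  p1 = a.(b.(b.(rec X. a.a.(b.(b.X + X\{b}) + a.0)) + (rec X. a.a.(b.(b.X + X\{b}) + a.0))\{b}) + a.0) :: —a→ p2
  p2 = b.(b.(rec X. a.a.(b.(b.X + X\{b}) + a.0)) + (rec X. a.a.(b.(b.X + X\{b}) + a.0))\{b}) + a.0 :: —a→ p3, —b→ p4
  p3 = 0 :: deadlocked
  p4 = b.(rec X. a.a.(b.(b.X + X\{b}) + a.0)) + (rec X. a.a.(b.(b.X + X\{b}) + a.0))\{b} :: —a→ p5, —b→ p0
  p5 = (a.(b.(b.(rec X. a.a.(b.(b.X + X\{b}) + a.0)) + (rec X. a.a.(b.(b.X + X\{b}) + a.0))\{b}) + a.0))\{b} :: —a→ p6
  p6 = (b.(b.(rec X. a.a.(b.(b.X + X\{b}) + a.0)) + (rec X. a.a.(b.(b.X + X\{b}) + a.0))\{b}) + a.0)\{b} :: —a→ p7
  p7 = 0\{b} :: deadlocked
Q's transition system — 6 states:
  q0 = rec X. a.a.b.(b.X + X\{b}) :: —a→ q1
  q1 = a.b.(b.(rec X. a.a.b.(b.X + X\{b})) + (rec X. a.a.b.(b.X + X\{b}))\{b}) :: —a→ q2
  q2 = b.(b.(rec X. a.a.b.(b.X + X\{b})) + (rec X. a.a.b.(b.X + X\{b}))\{b}) :: —b→ q3
  q3 = b.(rec X. a.a.b.(b.X + X\{b})) + (rec X. a.a.b.(b.X + X\{b}))\{b} :: —a→ q4, —b→ q0
  q4 = (a.b.(b.(rec X. a.a.b.(b.X + X\{b})) + (rec X. a.a.b.(b.X + X\{b}))\{b}))\{b} :: —a→ q5
  q5 = (b.(b.(rec X. a.a.b.(b.X + X\{b})) + (rec X. a.a.b.(b.X + X\{b}))\{b}))\{b} :: deadlocked
Trace ⟨aaa⟩ through P, begin at {p0}:
  step 1 (a): {p1}
  step 2 (a): {p2}
  step 3 (a): {p3}
  P completes σ.
Trace ⟨aaa⟩ through Q, begin at {q0}:
  step 1 (a): {q1}
  step 2 (a): {q2}
  step 3 (a): no successor for Q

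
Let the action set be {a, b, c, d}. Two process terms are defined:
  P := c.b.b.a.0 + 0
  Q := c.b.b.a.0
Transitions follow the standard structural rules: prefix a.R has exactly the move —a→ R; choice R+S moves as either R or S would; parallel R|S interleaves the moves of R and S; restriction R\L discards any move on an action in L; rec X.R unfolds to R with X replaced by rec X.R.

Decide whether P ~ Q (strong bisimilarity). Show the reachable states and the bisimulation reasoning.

Reachable graph of P (5 states):
  p0 = c.b.b.a.0 + 0 :: ··c··> p1
  p1 = b.b.a.0 :: ··b··> p2
  p2 = b.a.0 :: ··b··> p3
  p3 = a.0 :: ··a··> p4
  p4 = 0 :: (no moves)
Reachable graph of Q (5 states):
  q0 = c.b.b.a.0 :: ··c··> q1
  q1 = b.b.a.0 :: ··b··> q2
  q2 = b.a.0 :: ··b··> q3
  q3 = a.0 :: ··a··> q4
  q4 = 0 :: (no moves)
Coarsest stable partition (strong bisimilarity classes):
  B0 = {p0, q0}
  B1 = {p1, q1}
  B2 = {p2, q2}
  B3 = {p3, q3}
  B4 = {p4, q4}
p0 ∈ B0, q0 ∈ B0 → same block

bisimilar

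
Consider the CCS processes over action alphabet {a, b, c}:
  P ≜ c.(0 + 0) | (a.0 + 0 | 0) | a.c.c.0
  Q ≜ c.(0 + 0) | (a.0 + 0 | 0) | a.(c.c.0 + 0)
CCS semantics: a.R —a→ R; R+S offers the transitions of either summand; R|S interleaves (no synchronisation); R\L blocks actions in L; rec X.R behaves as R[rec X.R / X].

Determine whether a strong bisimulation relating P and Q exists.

P's transition system — 16 states:
  m0 = c.(0 + 0) | (a.0 + 0 | 0) | a.c.c.0 → —a→ m1, —a→ m2, —c→ m3
  m1 = c.(0 + 0) | (a.0 + 0 | 0) | c.c.0 → —a→ m4, —c→ m5, —c→ m6
  m2 = c.(0 + 0) | 0 | a.c.c.0 → —a→ m4, —c→ m7
  m3 = (0 + 0) | (a.0 + 0 | 0) | a.c.c.0 → —a→ m5, —a→ m7
  m4 = c.(0 + 0) | 0 | c.c.0 → —c→ m8, —c→ m9
  m5 = (0 + 0) | (a.0 + 0 | 0) | c.c.0 → —a→ m8, —c→ m10
  m6 = c.(0 + 0) | (a.0 + 0 | 0) | c.0 → —a→ m9, —c→ m10, —c→ m11
  m7 = (0 + 0) | 0 | a.c.c.0 → —a→ m8
  m8 = (0 + 0) | 0 | c.c.0 → —c→ m12
  m9 = c.(0 + 0) | 0 | c.0 → —c→ m12, —c→ m13
  m10 = (0 + 0) | (a.0 + 0 | 0) | c.0 → —a→ m12, —c→ m14
  m11 = c.(0 + 0) | (a.0 + 0 | 0) | 0 → —a→ m13, —c→ m14
  m12 = (0 + 0) | 0 | c.0 → —c→ m15
  m13 = c.(0 + 0) | 0 | 0 → —c→ m15
  m14 = (0 + 0) | (a.0 + 0 | 0) | 0 → —a→ m15
  m15 = (0 + 0) | 0 | 0 → ·
Q's transition system — 16 states:
  n0 = c.(0 + 0) | (a.0 + 0 | 0) | a.(c.c.0 + 0) → —a→ n1, —a→ n2, —c→ n3
  n1 = c.(0 + 0) | (a.0 + 0 | 0) | (c.c.0 + 0) → —a→ n4, —c→ n5, —c→ n6
  n2 = c.(0 + 0) | 0 | a.(c.c.0 + 0) → —a→ n4, —c→ n7
  n3 = (0 + 0) | (a.0 + 0 | 0) | a.(c.c.0 + 0) → —a→ n5, —a→ n7
  n4 = c.(0 + 0) | 0 | (c.c.0 + 0) → —c→ n8, —c→ n9
  n5 = (0 + 0) | (a.0 + 0 | 0) | (c.c.0 + 0) → —a→ n8, —c→ n10
  n6 = c.(0 + 0) | (a.0 + 0 | 0) | c.0 → —a→ n9, —c→ n10, —c→ n11
  n7 = (0 + 0) | 0 | a.(c.c.0 + 0) → —a→ n8
  n8 = (0 + 0) | 0 | (c.c.0 + 0) → —c→ n12
  n9 = c.(0 + 0) | 0 | c.0 → —c→ n12, —c→ n13
  n10 = (0 + 0) | (a.0 + 0 | 0) | c.0 → —a→ n12, —c→ n14
  n11 = c.(0 + 0) | (a.0 + 0 | 0) | 0 → —a→ n13, —c→ n14
  n12 = (0 + 0) | 0 | c.0 → —c→ n15
  n13 = c.(0 + 0) | 0 | 0 → —c→ n15
  n14 = (0 + 0) | (a.0 + 0 | 0) | 0 → —a→ n15
  n15 = (0 + 0) | 0 | 0 → ·
Bisimilarity quotient blocks:
  B0 = {m0, n0}
  B1 = {m2, n2}
  B2 = {m7, n7}
  B3 = {m8, m9, n8, n9}
  B4 = {m12, m13, n12, n13}
  B5 = {m15, n15}
  B6 = {m4, n4}
  B7 = {m1, n1}
  B8 = {m5, m6, n5, n6}
  B9 = {m10, m11, n10, n11}
  B10 = {m14, n14}
  B11 = {m3, n3}
m0 ∈ B0, n0 ∈ B0 → same block

bisimilar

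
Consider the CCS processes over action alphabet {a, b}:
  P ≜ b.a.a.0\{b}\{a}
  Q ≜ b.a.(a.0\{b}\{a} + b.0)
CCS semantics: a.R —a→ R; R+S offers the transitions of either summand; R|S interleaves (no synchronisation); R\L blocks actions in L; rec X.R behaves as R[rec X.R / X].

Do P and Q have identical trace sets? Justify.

LTS(P): 4 reachable states
  m0 = b.a.a.0\{b}\{a} :: —b→ m1
  m1 = a.a.0\{b}\{a} :: —a→ m2
  m2 = a.0\{b}\{a} :: —a→ m3
  m3 = 0\{b}\{a} :: ·
LTS(Q): 5 reachable states
  n0 = b.a.(a.0\{b}\{a} + b.0) :: —b→ n1
  n1 = a.(a.0\{b}\{a} + b.0) :: —a→ n2
  n2 = a.0\{b}\{a} + b.0 :: —a→ n3, —b→ n4
  n3 = 0\{b}\{a} :: ·
  n4 = 0 :: ·
Executing bab from Q (initial set {n0}):
  [1] b ⇒ {n1}
  [2] a ⇒ {n2}
  [3] b ⇒ {n4}
  Q completes σ.
Executing bab from P (initial set {m0}):
  [1] b ⇒ {m1}
  [2] a ⇒ {m2}
  [3] b ⇒ ∅ (P stuck)

trace-distinct — witness ⟨bab⟩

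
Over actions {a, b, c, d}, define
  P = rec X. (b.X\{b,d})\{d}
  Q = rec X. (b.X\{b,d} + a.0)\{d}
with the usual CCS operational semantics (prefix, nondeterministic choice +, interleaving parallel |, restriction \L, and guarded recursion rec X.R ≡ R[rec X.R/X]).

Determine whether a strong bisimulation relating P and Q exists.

Reachable graph of P (2 states):
  m0 = rec X. (b.X\{b,d})\{d} has moves =b=> m1
  m1 = (rec X. (b.X\{b,d})\{d})\{b,d}\{d} has moves ∅
Reachable graph of Q (4 states):
  n0 = rec X. (b.X\{b,d} + a.0)\{d} has moves =a=> n1, =b=> n2
  n1 = 0\{d} has moves ∅
  n2 = (rec X. (b.X\{b,d} + a.0)\{d})\{b,d}\{d} has moves =a=> n3
  n3 = 0\{d}\{b,d}\{d} has moves ∅
Partition-refinement fixed point:
  B0 = {m0}
  B1 = {m1, n1, n3}
  B2 = {n0}
  B3 = {n2}
m0 ∈ B0, n0 ∈ B2 → different blocks

not bisimilar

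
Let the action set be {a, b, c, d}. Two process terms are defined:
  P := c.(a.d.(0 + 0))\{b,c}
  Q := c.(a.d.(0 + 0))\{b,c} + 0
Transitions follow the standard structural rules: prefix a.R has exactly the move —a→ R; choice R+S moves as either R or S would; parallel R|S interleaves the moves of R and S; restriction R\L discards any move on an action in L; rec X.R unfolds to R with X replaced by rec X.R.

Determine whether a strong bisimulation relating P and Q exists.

P's transition system — 4 states:
  m0 = c.(a.d.(0 + 0))\{b,c} ⊢ --c--▸ m1
  m1 = (a.d.(0 + 0))\{b,c} ⊢ --a--▸ m2
  m2 = (d.(0 + 0))\{b,c} ⊢ --d--▸ m3
  m3 = (0 + 0)\{b,c} ⊢ (no moves)
Q's transition system — 4 states:
  n0 = c.(a.d.(0 + 0))\{b,c} + 0 ⊢ --c--▸ n1
  n1 = (a.d.(0 + 0))\{b,c} ⊢ --a--▸ n2
  n2 = (d.(0 + 0))\{b,c} ⊢ --d--▸ n3
  n3 = (0 + 0)\{b,c} ⊢ (no moves)
Partition-refinement fixed point:
  B0 = {m0, n0}
  B1 = {m1, n1}
  B2 = {m2, n2}
  B3 = {m3, n3}
m0 ∈ B0, n0 ∈ B0 → same block

YES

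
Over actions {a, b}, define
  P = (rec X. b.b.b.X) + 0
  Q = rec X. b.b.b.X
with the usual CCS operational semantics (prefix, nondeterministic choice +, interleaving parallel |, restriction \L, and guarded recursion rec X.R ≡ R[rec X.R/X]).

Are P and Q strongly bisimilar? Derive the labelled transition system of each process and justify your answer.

P's transition system — 4 states:
  m0 = (rec X. b.b.b.X) + 0 :: -b-> m1
  m1 = b.b.(rec X. b.b.b.X) :: -b-> m2
  m2 = b.(rec X. b.b.b.X) :: -b-> m3
  m3 = rec X. b.b.b.X :: -b-> m1
Q's transition system — 3 states:
  n0 = rec X. b.b.b.X :: -b-> n1
  n1 = b.b.(rec X. b.b.b.X) :: -b-> n2
  n2 = b.(rec X. b.b.b.X) :: -b-> n0
Coarsest stable partition (strong bisimilarity classes):
  B0 = {m0, m1, m2, m3, n0, n1, n2}
m0 ∈ B0, n0 ∈ B0 → same block

bisimilar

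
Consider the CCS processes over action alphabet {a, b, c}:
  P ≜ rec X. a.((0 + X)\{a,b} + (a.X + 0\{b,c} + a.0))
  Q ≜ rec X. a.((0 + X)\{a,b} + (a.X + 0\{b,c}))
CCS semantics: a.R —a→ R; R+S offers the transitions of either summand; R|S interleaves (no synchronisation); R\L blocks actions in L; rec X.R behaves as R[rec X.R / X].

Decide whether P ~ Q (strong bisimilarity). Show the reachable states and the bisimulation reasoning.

P ≁ Q

LTS(P): 3 reachable states
  p0 = rec X. a.((0 + X)\{a,b} + (a.X + 0\{b,c} + a.0)) ⊢ -a-> p1
  p1 = (0 + (rec X. a.((0 + X)\{a,b} + (a.X + 0\{b,c} + a.0))))\{a,b} + (a.(rec X. a.((0 + X)\{a,b} + (a.X + 0\{b,c} + a.0))) + 0\{b,c} + a.0) ⊢ -a-> p0, -a-> p2
  p2 = 0 ⊢ ∅
LTS(Q): 2 reachable states
  q0 = rec X. a.((0 + X)\{a,b} + (a.X + 0\{b,c})) ⊢ -a-> q1
  q1 = (0 + (rec X. a.((0 + X)\{a,b} + (a.X + 0\{b,c}))))\{a,b} + (a.(rec X. a.((0 + X)\{a,b} + (a.X + 0\{b,c}))) + 0\{b,c}) ⊢ -a-> q0
Coarsest stable partition (strong bisimilarity classes):
  B0 = {p0}
  B1 = {p1}
  B2 = {p2}
  B3 = {q0, q1}
p0 ∈ B0, q0 ∈ B3 → different blocks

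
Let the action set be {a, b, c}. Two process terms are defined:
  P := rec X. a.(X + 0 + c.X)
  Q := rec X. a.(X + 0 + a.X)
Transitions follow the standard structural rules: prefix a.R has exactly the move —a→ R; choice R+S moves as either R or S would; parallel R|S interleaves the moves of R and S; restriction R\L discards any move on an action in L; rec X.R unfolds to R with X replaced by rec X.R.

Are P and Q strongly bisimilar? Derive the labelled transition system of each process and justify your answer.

P's transition system — 2 states:
  m0 = rec X. a.(X + 0 + c.X) | ··a··> m1
  m1 = (rec X. a.(X + 0 + c.X)) + 0 + c.(rec X. a.(X + 0 + c.X)) | ··a··> m1, ··c··> m0
Q's transition system — 2 states:
  n0 = rec X. a.(X + 0 + a.X) | ··a··> n1
  n1 = (rec X. a.(X + 0 + a.X)) + 0 + a.(rec X. a.(X + 0 + a.X)) | ··a··> n0, ··a··> n1
Bisimilarity quotient blocks:
  B0 = {m0}
  B1 = {m1}
  B2 = {n0, n1}
m0 ∈ B0, n0 ∈ B2 → different blocks

NO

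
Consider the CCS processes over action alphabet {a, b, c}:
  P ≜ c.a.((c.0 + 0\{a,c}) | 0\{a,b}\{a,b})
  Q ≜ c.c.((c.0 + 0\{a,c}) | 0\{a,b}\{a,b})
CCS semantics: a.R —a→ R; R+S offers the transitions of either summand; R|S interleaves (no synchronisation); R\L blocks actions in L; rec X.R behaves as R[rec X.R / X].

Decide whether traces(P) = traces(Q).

trace-distinct — witness ⟨ca⟩

P's transition system — 4 states:
  m0 = c.a.((c.0 + 0\{a,c}) | 0\{a,b}\{a,b}) has moves -c-> m1
  m1 = a.((c.0 + 0\{a,c}) | 0\{a,b}\{a,b}) has moves -a-> m2
  m2 = (c.0 + 0\{a,c}) | 0\{a,b}\{a,b} has moves -c-> m3
  m3 = 0 | 0\{a,b}\{a,b} has moves stopped
Q's transition system — 4 states:
  n0 = c.c.((c.0 + 0\{a,c}) | 0\{a,b}\{a,b}) has moves -c-> n1
  n1 = c.((c.0 + 0\{a,c}) | 0\{a,b}\{a,b}) has moves -c-> n2
  n2 = (c.0 + 0\{a,c}) | 0\{a,b}\{a,b} has moves -c-> n3
  n3 = 0 | 0\{a,b}\{a,b} has moves stopped
Trace ⟨ca⟩ through P, begin at {m0}:
  [1] c ⇒ {m1}
  [2] a ⇒ {m2}
  — P admits the full trace.
Trace ⟨ca⟩ through Q, begin at {n0}:
  [1] c ⇒ {n1}
  [2] a ⇒ no successor for Q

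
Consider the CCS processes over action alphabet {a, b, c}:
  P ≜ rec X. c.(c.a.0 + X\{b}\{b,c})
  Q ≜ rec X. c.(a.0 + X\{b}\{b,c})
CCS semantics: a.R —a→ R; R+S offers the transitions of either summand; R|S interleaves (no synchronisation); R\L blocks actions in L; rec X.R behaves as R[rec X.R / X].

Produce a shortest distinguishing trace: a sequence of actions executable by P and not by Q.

LTS(P): 4 reachable states
  u0 = rec X. c.(c.a.0 + X\{b}\{b,c}) → -c-> u1
  u1 = c.a.0 + (rec X. c.(c.a.0 + X\{b}\{b,c}))\{b}\{b,c} → -c-> u2
  u2 = a.0 → -a-> u3
  u3 = 0 → ·
LTS(Q): 3 reachable states
  v0 = rec X. c.(a.0 + X\{b}\{b,c}) → -c-> v1
  v1 = a.0 + (rec X. c.(a.0 + X\{b}\{b,c}))\{b}\{b,c} → -a-> v2
  v2 = 0 → ·
Run σ = ⟨cc⟩ on P: start {u0}
  step 1 (c): {u1}
  step 2 (c): {u2}
  — P admits the full trace.
Run σ = ⟨cc⟩ on Q: start {v0}
  step 1 (c): {v1}
  step 2 (c): ∅ (Q stuck)

cc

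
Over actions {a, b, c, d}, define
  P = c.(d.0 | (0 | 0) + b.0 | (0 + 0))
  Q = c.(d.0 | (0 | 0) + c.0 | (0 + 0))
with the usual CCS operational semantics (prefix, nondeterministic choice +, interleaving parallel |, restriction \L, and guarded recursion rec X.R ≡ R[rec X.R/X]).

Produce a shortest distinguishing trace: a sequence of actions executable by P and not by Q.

cb

LTS(P): 4 reachable states
  p0 = c.(d.0 | (0 | 0) + b.0 | (0 + 0)) ⊢ —c→ p1
  p1 = d.0 | (0 | 0) + b.0 | (0 + 0) ⊢ —b→ p2, —d→ p3
  p2 = 0 | (0 + 0) ⊢ ·
  p3 = 0 | (0 | 0) ⊢ ·
LTS(Q): 4 reachable states
  q0 = c.(d.0 | (0 | 0) + c.0 | (0 + 0)) ⊢ —c→ q1
  q1 = d.0 | (0 | 0) + c.0 | (0 + 0) ⊢ —c→ q2, —d→ q3
  q2 = 0 | (0 + 0) ⊢ ·
  q3 = 0 | (0 | 0) ⊢ ·
Executing cb from P (initial set {p0}):
  step 1 (c): {p1}
  step 2 (b): {p2}
  P completes σ.
Executing cb from Q (initial set {q0}):
  step 1 (c): {q1}
  step 2 (b): no successor for Q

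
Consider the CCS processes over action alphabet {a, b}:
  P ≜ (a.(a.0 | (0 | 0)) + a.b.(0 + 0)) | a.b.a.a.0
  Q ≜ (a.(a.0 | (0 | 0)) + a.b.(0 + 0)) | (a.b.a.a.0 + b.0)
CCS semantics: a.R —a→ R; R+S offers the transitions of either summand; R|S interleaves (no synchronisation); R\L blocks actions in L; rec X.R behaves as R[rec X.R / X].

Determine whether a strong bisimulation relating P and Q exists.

P's transition system — 25 states:
  s0 = (a.(a.0 | (0 | 0)) + a.b.(0 + 0)) | a.b.a.a.0 ⊢ —a→ s1, —a→ s2, —a→ s3
  s1 = (a.(a.0 | (0 | 0)) + a.b.(0 + 0)) | b.a.a.0 ⊢ —a→ s4, —a→ s5, —b→ s6
  s2 = a.0 | (0 | 0) | a.b.a.a.0 ⊢ —a→ s4, —a→ s7
  s3 = b.(0 + 0) | a.b.a.a.0 ⊢ —a→ s5, —b→ s8
  s4 = a.0 | (0 | 0) | b.a.a.0 ⊢ —a→ s9, —b→ s10
  s5 = b.(0 + 0) | b.a.a.0 ⊢ —b→ s11, —b→ s12
  s6 = (a.(a.0 | (0 | 0)) + a.b.(0 + 0)) | a.a.0 ⊢ —a→ s10, —a→ s12, —a→ s13
  s7 = 0 | (0 | 0) | a.b.a.a.0 ⊢ —a→ s9
  s8 = (0 + 0) | a.b.a.a.0 ⊢ —a→ s11
  s9 = 0 | (0 | 0) | b.a.a.0 ⊢ —b→ s14
  s10 = a.0 | (0 | 0) | a.a.0 ⊢ —a→ s14, —a→ s15
  s11 = (0 + 0) | b.a.a.0 ⊢ —b→ s16
  s12 = b.(0 + 0) | a.a.0 ⊢ —a→ s17, —b→ s16
  s13 = (a.(a.0 | (0 | 0)) + a.b.(0 + 0)) | a.0 ⊢ —a→ s15, —a→ s17, —a→ s18
  s14 = 0 | (0 | 0) | a.a.0 ⊢ —a→ s19
  s15 = a.0 | (0 | 0) | a.0 ⊢ —a→ s19, —a→ s20
  s16 = (0 + 0) | a.a.0 ⊢ —a→ s21
  s17 = b.(0 + 0) | a.0 ⊢ —a→ s22, —b→ s21
  s18 = (a.(a.0 | (0 | 0)) + a.b.(0 + 0)) | 0 ⊢ —a→ s20, —a→ s22
  s19 = 0 | (0 | 0) | a.0 ⊢ —a→ s23
  s20 = a.0 | (0 | 0) | 0 ⊢ —a→ s23
  s21 = (0 + 0) | a.0 ⊢ —a→ s24
  s22 = b.(0 + 0) | 0 ⊢ —b→ s24
  s23 = 0 | (0 | 0) | 0 ⊢ ·
  s24 = (0 + 0) | 0 ⊢ ·
Q's transition system — 25 states:
  t0 = (a.(a.0 | (0 | 0)) + a.b.(0 + 0)) | (a.b.a.a.0 + b.0) ⊢ —a→ t1, —a→ t2, —a→ t3, —b→ t4
  t1 = (a.(a.0 | (0 | 0)) + a.b.(0 + 0)) | b.a.a.0 ⊢ —a→ t5, —a→ t6, —b→ t7
  t2 = a.0 | (0 | 0) | (a.b.a.a.0 + b.0) ⊢ —a→ t5, —a→ t8, —b→ t9
  t3 = b.(0 + 0) | (a.b.a.a.0 + b.0) ⊢ —a→ t6, —b→ t10, —b→ t11
  t4 = (a.(a.0 | (0 | 0)) + a.b.(0 + 0)) | 0 ⊢ —a→ t11, —a→ t9
  t5 = a.0 | (0 | 0) | b.a.a.0 ⊢ —a→ t12, —b→ t13
  t6 = b.(0 + 0) | b.a.a.0 ⊢ —b→ t14, —b→ t15
  t7 = (a.(a.0 | (0 | 0)) + a.b.(0 + 0)) | a.a.0 ⊢ —a→ t13, —a→ t15, —a→ t16
  t8 = 0 | (0 | 0) | (a.b.a.a.0 + b.0) ⊢ —a→ t12, —b→ t17
  t9 = a.0 | (0 | 0) | 0 ⊢ —a→ t17
  t10 = (0 + 0) | (a.b.a.a.0 + b.0) ⊢ —a→ t14, —b→ t18
  t11 = b.(0 + 0) | 0 ⊢ —b→ t18
  t12 = 0 | (0 | 0) | b.a.a.0 ⊢ —b→ t19
  t13 = a.0 | (0 | 0) | a.a.0 ⊢ —a→ t19, —a→ t20
  t14 = (0 + 0) | b.a.a.0 ⊢ —b→ t21
  t15 = b.(0 + 0) | a.a.0 ⊢ —a→ t22, —b→ t21
  t16 = (a.(a.0 | (0 | 0)) + a.b.(0 + 0)) | a.0 ⊢ —a→ t20, —a→ t22, —a→ t4
  t17 = 0 | (0 | 0) | 0 ⊢ ·
  t18 = (0 + 0) | 0 ⊢ ·
  t19 = 0 | (0 | 0) | a.a.0 ⊢ —a→ t23
  t20 = a.0 | (0 | 0) | a.0 ⊢ —a→ t23, —a→ t9
  t21 = (0 + 0) | a.a.0 ⊢ —a→ t24
  t22 = b.(0 + 0) | a.0 ⊢ —a→ t11, —b→ t24
  t23 = 0 | (0 | 0) | a.0 ⊢ —a→ t17
  t24 = (0 + 0) | a.0 ⊢ —a→ t18
Bisimilarity quotient blocks:
  B0 = {s0}
  B1 = {s1, t1}
  B2 = {s6, t7}
  B3 = {s10, t13}
  B4 = {s14, s15, s16, t19, t20, t21}
  B5 = {s19, s20, s21, t23, t24, t9}
  B6 = {s23, s24, t17, t18}
  B7 = {s13, t16}
  B8 = {s17, t22}
  B9 = {s22, t11}
  B10 = {s18, t4}
  B11 = {s12, t15}
  B12 = {s5, t6}
  B13 = {s11, s9, t12, t14}
  B14 = {s4, t5}
  B15 = {s3}
  B16 = {s7, s8}
  B17 = {s2}
  B18 = {t0}
  B19 = {t3}
  B20 = {t10, t8}
  B21 = {t2}
s0 ∈ B0, t0 ∈ B18 → different blocks

not bisimilar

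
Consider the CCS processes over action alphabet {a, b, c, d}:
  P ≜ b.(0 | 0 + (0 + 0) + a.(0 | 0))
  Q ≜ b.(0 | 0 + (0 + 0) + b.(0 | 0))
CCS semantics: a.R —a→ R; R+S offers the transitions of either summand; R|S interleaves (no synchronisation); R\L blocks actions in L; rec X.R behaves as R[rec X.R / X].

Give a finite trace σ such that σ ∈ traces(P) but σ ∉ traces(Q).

ba

P's transition system — 3 states:
  u0 = b.(0 | 0 + (0 + 0) + a.(0 | 0)) | —b→ u1
  u1 = 0 | 0 + (0 + 0) + a.(0 | 0) | —a→ u2
  u2 = 0 | 0 | ·
Q's transition system — 3 states:
  v0 = b.(0 | 0 + (0 + 0) + b.(0 | 0)) | —b→ v1
  v1 = 0 | 0 + (0 + 0) + b.(0 | 0) | —b→ v2
  v2 = 0 | 0 | ·
Trace ⟨ba⟩ through P, begin at {u0}:
  [1] b ⇒ {u1}
  [2] a ⇒ {u2}
  — P admits the full trace.
Trace ⟨ba⟩ through Q, begin at {v0}:
  [1] b ⇒ {v1}
  [2] a ⇒ no successor for Q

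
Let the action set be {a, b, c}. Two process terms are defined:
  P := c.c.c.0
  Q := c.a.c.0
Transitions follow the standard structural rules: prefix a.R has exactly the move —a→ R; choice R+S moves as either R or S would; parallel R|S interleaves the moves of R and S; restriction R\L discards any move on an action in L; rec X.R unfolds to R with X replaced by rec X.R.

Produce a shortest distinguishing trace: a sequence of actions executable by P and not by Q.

cc

P's transition system — 4 states:
  p0 = c.c.c.0 :: --c--▸ p1
  p1 = c.c.0 :: --c--▸ p2
  p2 = c.0 :: --c--▸ p3
  p3 = 0 :: ·
Q's transition system — 4 states:
  q0 = c.a.c.0 :: --c--▸ q1
  q1 = a.c.0 :: --a--▸ q2
  q2 = c.0 :: --c--▸ q3
  q3 = 0 :: ·
Run σ = ⟨cc⟩ on P: start {p0}
  after c @ step 1: {p1}
  after c @ step 2: {p2}
  — P admits the full trace.
Run σ = ⟨cc⟩ on Q: start {q0}
  after c @ step 1: {q1}
  after c @ step 2: ∅  — Q cannot continue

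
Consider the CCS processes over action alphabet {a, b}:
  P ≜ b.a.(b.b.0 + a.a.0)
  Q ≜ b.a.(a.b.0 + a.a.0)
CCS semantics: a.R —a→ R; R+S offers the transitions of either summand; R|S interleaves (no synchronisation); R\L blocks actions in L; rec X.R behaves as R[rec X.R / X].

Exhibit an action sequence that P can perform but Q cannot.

bab

P's transition system — 6 states:
  p0 = b.a.(b.b.0 + a.a.0) :: =b=> p1
  p1 = a.(b.b.0 + a.a.0) :: =a=> p2
  p2 = b.b.0 + a.a.0 :: =a=> p3, =b=> p4
  p3 = a.0 :: =a=> p5
  p4 = b.0 :: =b=> p5
  p5 = 0 :: ·
Q's transition system — 6 states:
  q0 = b.a.(a.b.0 + a.a.0) :: =b=> q1
  q1 = a.(a.b.0 + a.a.0) :: =a=> q2
  q2 = a.b.0 + a.a.0 :: =a=> q3, =a=> q4
  q3 = a.0 :: =a=> q5
  q4 = b.0 :: =b=> q5
  q5 = 0 :: ·
Trace ⟨bab⟩ through P, begin at {p0}:
  [1] b ⇒ {p1}
  [2] a ⇒ {p2}
  [3] b ⇒ {p4}
  ✓ P
Trace ⟨bab⟩ through Q, begin at {q0}:
  [1] b ⇒ {q1}
  [2] a ⇒ {q2}
  [3] b ⇒ no successor for Q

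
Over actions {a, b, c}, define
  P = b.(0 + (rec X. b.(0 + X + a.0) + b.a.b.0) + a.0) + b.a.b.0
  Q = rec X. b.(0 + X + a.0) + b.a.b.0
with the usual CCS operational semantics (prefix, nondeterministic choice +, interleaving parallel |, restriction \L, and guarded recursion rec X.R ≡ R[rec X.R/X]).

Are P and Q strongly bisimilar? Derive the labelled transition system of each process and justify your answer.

P's transition system — 5 states:
  u0 = b.(0 + (rec X. b.(0 + X + a.0) + b.a.b.0) + a.0) + b.a.b.0 :: —b→ u1, —b→ u2
  u1 = 0 + (rec X. b.(0 + X + a.0) + b.a.b.0) + a.0 :: —a→ u3, —b→ u1, —b→ u2
  u2 = a.b.0 :: —a→ u4
  u3 = 0 :: stopped
  u4 = b.0 :: —b→ u3
Q's transition system — 5 states:
  v0 = rec X. b.(0 + X + a.0) + b.a.b.0 :: —b→ v1, —b→ v2
  v1 = 0 + (rec X. b.(0 + X + a.0) + b.a.b.0) + a.0 :: —a→ v3, —b→ v1, —b→ v2
  v2 = a.b.0 :: —a→ v4
  v3 = 0 :: stopped
  v4 = b.0 :: —b→ v3
Partition-refinement fixed point:
  B0 = {u0, v0}
  B1 = {u1, v1}
  B2 = {u3, v3}
  B3 = {u2, v2}
  B4 = {u4, v4}
u0 ∈ B0, v0 ∈ B0 → same block

YES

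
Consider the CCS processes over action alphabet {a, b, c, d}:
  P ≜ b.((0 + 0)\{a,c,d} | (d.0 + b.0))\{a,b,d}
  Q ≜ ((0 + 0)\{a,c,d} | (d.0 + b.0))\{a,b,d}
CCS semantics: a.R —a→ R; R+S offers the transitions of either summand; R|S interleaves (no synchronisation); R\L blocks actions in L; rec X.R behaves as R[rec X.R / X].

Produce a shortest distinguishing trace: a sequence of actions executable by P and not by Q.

b

Reachable graph of P (2 states):
  p0 = b.((0 + 0)\{a,c,d} | (d.0 + b.0))\{a,b,d} | --b--▸ p1
  p1 = ((0 + 0)\{a,c,d} | (d.0 + b.0))\{a,b,d} | stopped
Reachable graph of Q (1 states):
  q0 = ((0 + 0)\{a,c,d} | (d.0 + b.0))\{a,b,d} | stopped
Executing b from P (initial set {p0}):
  after b @ step 1: {p1}
  ✓ P
Executing b from Q (initial set {q0}):
  after b @ step 1: no successor for Q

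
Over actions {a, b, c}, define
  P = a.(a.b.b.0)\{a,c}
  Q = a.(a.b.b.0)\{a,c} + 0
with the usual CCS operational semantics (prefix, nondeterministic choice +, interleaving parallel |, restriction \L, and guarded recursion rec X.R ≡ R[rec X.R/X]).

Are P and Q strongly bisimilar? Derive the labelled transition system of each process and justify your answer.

P's transition system — 2 states:
  m0 = a.(a.b.b.0)\{a,c} ⊢ —a→ m1
  m1 = (a.b.b.0)\{a,c} ⊢ stopped
Q's transition system — 2 states:
  n0 = a.(a.b.b.0)\{a,c} + 0 ⊢ —a→ n1
  n1 = (a.b.b.0)\{a,c} ⊢ stopped
Bisimilarity quotient blocks:
  B0 = {m0, n0}
  B1 = {m1, n1}
m0 ∈ B0, n0 ∈ B0 → same block

P ~ Q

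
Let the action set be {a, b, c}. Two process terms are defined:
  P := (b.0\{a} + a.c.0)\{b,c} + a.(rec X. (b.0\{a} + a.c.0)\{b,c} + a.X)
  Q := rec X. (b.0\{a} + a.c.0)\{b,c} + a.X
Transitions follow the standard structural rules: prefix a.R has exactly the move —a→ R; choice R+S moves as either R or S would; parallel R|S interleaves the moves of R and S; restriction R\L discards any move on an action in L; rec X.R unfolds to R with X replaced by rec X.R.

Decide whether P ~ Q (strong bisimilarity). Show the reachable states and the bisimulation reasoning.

P ~ Q

P's transition system — 3 states:
  p0 = (b.0\{a} + a.c.0)\{b,c} + a.(rec X. (b.0\{a} + a.c.0)\{b,c} + a.X) :: -a-> p1, -a-> p2
  p1 = (c.0)\{b,c} :: ∅
  p2 = rec X. (b.0\{a} + a.c.0)\{b,c} + a.X :: -a-> p1, -a-> p2
Q's transition system — 2 states:
  q0 = rec X. (b.0\{a} + a.c.0)\{b,c} + a.X :: -a-> q0, -a-> q1
  q1 = (c.0)\{b,c} :: ∅
Coarsest stable partition (strong bisimilarity classes):
  B0 = {p0, p2, q0}
  B1 = {p1, q1}
p0 ∈ B0, q0 ∈ B0 → same block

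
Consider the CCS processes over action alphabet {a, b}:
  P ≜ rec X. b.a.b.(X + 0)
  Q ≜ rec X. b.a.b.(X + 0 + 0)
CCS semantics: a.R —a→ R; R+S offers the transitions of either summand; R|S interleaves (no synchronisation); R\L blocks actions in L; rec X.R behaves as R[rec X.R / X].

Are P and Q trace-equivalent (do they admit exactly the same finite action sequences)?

YES

LTS(P): 4 reachable states
  p0 = rec X. b.a.b.(X + 0) has moves -b-> p1
  p1 = a.b.((rec X. b.a.b.(X + 0)) + 0) has moves -a-> p2
  p2 = b.((rec X. b.a.b.(X + 0)) + 0) has moves -b-> p3
  p3 = (rec X. b.a.b.(X + 0)) + 0 has moves -b-> p1
LTS(Q): 4 reachable states
  q0 = rec X. b.a.b.(X + 0 + 0) has moves -b-> q1
  q1 = a.b.((rec X. b.a.b.(X + 0 + 0)) + 0 + 0) has moves -a-> q2
  q2 = b.((rec X. b.a.b.(X + 0 + 0)) + 0 + 0) has moves -b-> q3
  q3 = (rec X. b.a.b.(X + 0 + 0)) + 0 + 0 has moves -b-> q1
Coarsest stable partition (strong bisimilarity classes):
  B0 = {p0, p3, q0, q3}
  B1 = {p1, q1}
  B2 = {p2, q2}
p0 ∈ B0, q0 ∈ B0 → same block
Bisimilar ⇒ trace-equivalent.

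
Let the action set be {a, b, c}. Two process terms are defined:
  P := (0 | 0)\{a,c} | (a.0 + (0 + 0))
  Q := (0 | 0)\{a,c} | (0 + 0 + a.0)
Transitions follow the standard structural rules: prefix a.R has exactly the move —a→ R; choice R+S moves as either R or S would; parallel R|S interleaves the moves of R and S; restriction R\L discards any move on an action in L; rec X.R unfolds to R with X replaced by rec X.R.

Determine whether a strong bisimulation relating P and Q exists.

YES

P's transition system — 2 states:
  s0 = (0 | 0)\{a,c} | (a.0 + (0 + 0)) → =a=> s1
  s1 = (0 | 0)\{a,c} | 0 → deadlocked
Q's transition system — 2 states:
  t0 = (0 | 0)\{a,c} | (0 + 0 + a.0) → =a=> t1
  t1 = (0 | 0)\{a,c} | 0 → deadlocked
Bisimilarity quotient blocks:
  B0 = {s0, t0}
  B1 = {s1, t1}
s0 ∈ B0, t0 ∈ B0 → same block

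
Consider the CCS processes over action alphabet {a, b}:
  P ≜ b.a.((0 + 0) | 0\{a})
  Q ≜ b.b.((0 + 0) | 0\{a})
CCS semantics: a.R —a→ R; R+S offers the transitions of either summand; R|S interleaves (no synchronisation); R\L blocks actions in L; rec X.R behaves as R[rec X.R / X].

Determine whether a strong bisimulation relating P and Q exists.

not bisimilar

Reachable graph of P (3 states):
  u0 = b.a.((0 + 0) | 0\{a}) | =b=> u1
  u1 = a.((0 + 0) | 0\{a}) | =a=> u2
  u2 = (0 + 0) | 0\{a} | (no moves)
Reachable graph of Q (3 states):
  v0 = b.b.((0 + 0) | 0\{a}) | =b=> v1
  v1 = b.((0 + 0) | 0\{a}) | =b=> v2
  v2 = (0 + 0) | 0\{a} | (no moves)
Coarsest stable partition (strong bisimilarity classes):
  B0 = {u0}
  B1 = {u1}
  B2 = {u2, v2}
  B3 = {v0}
  B4 = {v1}
u0 ∈ B0, v0 ∈ B3 → different blocks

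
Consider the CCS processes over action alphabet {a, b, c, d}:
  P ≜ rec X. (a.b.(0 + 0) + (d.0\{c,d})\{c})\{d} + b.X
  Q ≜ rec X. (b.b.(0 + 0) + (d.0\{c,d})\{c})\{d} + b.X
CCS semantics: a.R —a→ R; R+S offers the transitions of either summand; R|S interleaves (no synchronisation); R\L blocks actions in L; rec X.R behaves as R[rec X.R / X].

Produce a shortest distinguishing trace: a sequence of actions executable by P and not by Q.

a

LTS(P): 3 reachable states
  s0 = rec X. (a.b.(0 + 0) + (d.0\{c,d})\{c})\{d} + b.X :: ··a··> s1, ··b··> s0
  s1 = (b.(0 + 0))\{d} :: ··b··> s2
  s2 = (0 + 0)\{d} :: deadlocked
LTS(Q): 3 reachable states
  t0 = rec X. (b.b.(0 + 0) + (d.0\{c,d})\{c})\{d} + b.X :: ··b··> t0, ··b··> t1
  t1 = (b.(0 + 0))\{d} :: ··b··> t2
  t2 = (0 + 0)\{d} :: deadlocked
Executing a from P (initial set {s0}):
  after a @ step 1: {s1}
  P completes σ.
Executing a from Q (initial set {t0}):
  after a @ step 1: ∅  — Q cannot continue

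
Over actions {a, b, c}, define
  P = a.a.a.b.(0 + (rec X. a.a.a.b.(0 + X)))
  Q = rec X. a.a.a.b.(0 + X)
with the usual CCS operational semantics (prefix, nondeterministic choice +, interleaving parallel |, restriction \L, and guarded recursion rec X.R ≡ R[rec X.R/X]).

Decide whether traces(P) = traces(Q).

traces(P) = traces(Q)

LTS(P): 5 reachable states
  u0 = a.a.a.b.(0 + (rec X. a.a.a.b.(0 + X))) → --a--▸ u1
  u1 = a.a.b.(0 + (rec X. a.a.a.b.(0 + X))) → --a--▸ u2
  u2 = a.b.(0 + (rec X. a.a.a.b.(0 + X))) → --a--▸ u3
  u3 = b.(0 + (rec X. a.a.a.b.(0 + X))) → --b--▸ u4
  u4 = 0 + (rec X. a.a.a.b.(0 + X)) → --a--▸ u1
LTS(Q): 5 reachable states
  v0 = rec X. a.a.a.b.(0 + X) → --a--▸ v1
  v1 = a.a.b.(0 + (rec X. a.a.a.b.(0 + X))) → --a--▸ v2
  v2 = a.b.(0 + (rec X. a.a.a.b.(0 + X))) → --a--▸ v3
  v3 = b.(0 + (rec X. a.a.a.b.(0 + X))) → --b--▸ v4
  v4 = 0 + (rec X. a.a.a.b.(0 + X)) → --a--▸ v1
Coarsest stable partition (strong bisimilarity classes):
  B0 = {u0, u4, v0, v4}
  B1 = {u1, v1}
  B2 = {u2, v2}
  B3 = {u3, v3}
u0 ∈ B0, v0 ∈ B0 → same block
Bisimilar ⇒ trace-equivalent.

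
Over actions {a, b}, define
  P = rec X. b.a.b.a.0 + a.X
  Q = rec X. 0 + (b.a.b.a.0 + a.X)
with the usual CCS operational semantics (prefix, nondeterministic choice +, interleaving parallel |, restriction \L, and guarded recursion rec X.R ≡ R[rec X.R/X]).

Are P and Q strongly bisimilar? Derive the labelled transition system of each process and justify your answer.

bisimilar

P's transition system — 5 states:
  p0 = rec X. b.a.b.a.0 + a.X :: --a--▸ p0, --b--▸ p1
  p1 = a.b.a.0 :: --a--▸ p2
  p2 = b.a.0 :: --b--▸ p3
  p3 = a.0 :: --a--▸ p4
  p4 = 0 :: deadlocked
Q's transition system — 5 states:
  q0 = rec X. 0 + (b.a.b.a.0 + a.X) :: --a--▸ q0, --b--▸ q1
  q1 = a.b.a.0 :: --a--▸ q2
  q2 = b.a.0 :: --b--▸ q3
  q3 = a.0 :: --a--▸ q4
  q4 = 0 :: deadlocked
Bisimilarity quotient blocks:
  B0 = {p0, q0}
  B1 = {p1, q1}
  B2 = {p2, q2}
  B3 = {p3, q3}
  B4 = {p4, q4}
p0 ∈ B0, q0 ∈ B0 → same block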